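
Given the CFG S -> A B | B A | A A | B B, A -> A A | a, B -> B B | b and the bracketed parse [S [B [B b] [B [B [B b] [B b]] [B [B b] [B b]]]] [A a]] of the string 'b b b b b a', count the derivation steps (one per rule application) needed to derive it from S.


Every bracketed nonterminal node [X ...] in the tree is produced by exactly one rule application.
Reading the tree off as a leftmost derivation:
  Step 1: S  =>  B A   (applied S -> B A)
  Step 2: B A  =>  B B A   (applied B -> B B)
  Step 3: B B A  =>  b B A   (applied B -> b)
  Step 4: b B A  =>  b B B A   (applied B -> B B)
  Step 5: b B B A  =>  b B B B A   (applied B -> B B)
  Step 6: b B B B A  =>  b b B B A   (applied B -> b)
  Step 7: b b B B A  =>  b b b B A   (applied B -> b)
  Step 8: b b b B A  =>  b b b B B A   (applied B -> B B)
  Step 9: b b b B B A  =>  b b b b B A   (applied B -> b)
  Step 10: b b b b B A  =>  b b b b b A   (applied B -> b)
  Step 11: b b b b b A  =>  b b b b b a   (applied A -> a)
Final yield: b b b b b a
Total rewrite steps: 11

11


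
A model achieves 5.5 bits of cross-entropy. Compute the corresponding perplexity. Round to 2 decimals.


Perplexity formula: PP = 2^H
H = 5.5
PP = 2^5.5
Decompose: 2^5.5 = 2^5 * 2^0.5 = 2^5 * sqrt(2)
2^5 = 32, sqrt(2) ~ 1.4142136
PP ~ 32 * 1.4142136 = 45.2548352
Rounded to 2 decimals: 45.25

45.25


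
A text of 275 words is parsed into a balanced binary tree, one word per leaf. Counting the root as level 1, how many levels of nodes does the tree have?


In a balanced binary tree with n leaves the deepest leaf is ceil(log2(n)) edges below the root,
so counting node levels inclusive of root and leaves gives ceil(log2(n)) + 1 levels.
log2(275) = 8.1033
ceil(8.1033) = 9
levels = 9 + 1 = 10

10


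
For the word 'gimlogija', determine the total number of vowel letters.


Scanning each character of 'gimlogija':
  Position 1: 'g' -> consonant (running count: 0)
  Position 2: 'i' -> vowel (running count: 1)
  Position 3: 'm' -> consonant (running count: 1)
  Position 4: 'l' -> consonant (running count: 1)
  Position 5: 'o' -> vowel (running count: 2)
  Position 6: 'g' -> consonant (running count: 2)
  Position 7: 'i' -> vowel (running count: 3)
  Position 8: 'j' -> consonant (running count: 3)
  Position 9: 'a' -> vowel (running count: 4)
Total vowels: 4

4


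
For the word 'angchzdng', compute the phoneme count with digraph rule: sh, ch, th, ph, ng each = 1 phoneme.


Parsing 'angchzdng' greedily, digraphs first:
  'a' -> vowel phoneme (phonemes so far: 1)
  'ng' -> digraph (1 consonant phoneme) (phonemes so far: 2)
  'ch' -> digraph (1 consonant phoneme) (phonemes so far: 3)
  'z' -> consonant phoneme (phonemes so far: 4)
  'd' -> consonant phoneme (phonemes so far: 5)
  'ng' -> digraph (1 consonant phoneme) (phonemes so far: 6)
Total phonemes: 6

6


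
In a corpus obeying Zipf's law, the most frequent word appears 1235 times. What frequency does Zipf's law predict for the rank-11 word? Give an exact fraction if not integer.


Zipf's law: freq(rank) = f1 / rank
f1 = 1235, rank = 11
freq = 1235 / 11
GCD(1235, 11) = 1
Simplified: 1235/11

1235/11


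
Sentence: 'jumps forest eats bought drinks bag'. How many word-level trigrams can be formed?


Word trigrams from [6] words:
  Trigram 1: (jumps forest eats)
  Trigram 2: (forest eats bought)
  Trigram 3: (eats bought drinks)
  Trigram 4: (bought drinks bag)
Total word trigrams: 6 - 2 = 4

4


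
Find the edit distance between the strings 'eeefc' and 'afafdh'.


Building DP table for s1='eeefc' (len 5) and s2='afafdh' (len 6):
       a  f  a  f  d  h
    0  1  2  3  4  5  6
  e 1  1  2  3  4  5  6
  e 2  2  2  3  4  5  6
  e 3  3  3  3  4  5  6
  f 4  4  3  4  3  4  5
  c 5  5  4  4  4  4  5
Edit distance = dp[5][6] = 5

5


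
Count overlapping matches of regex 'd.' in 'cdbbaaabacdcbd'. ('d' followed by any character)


Pattern: d. means 'd' followed by any character.
Scanning 'cdbbaaabacdcbd' position-by-position:
  Pos 0: window 'cd' -> no
  Pos 1: window 'db' -> MATCH
  Pos 2: window 'bb' -> no
  Pos 3: window 'ba' -> no
  Pos 4: window 'aa' -> no
  Pos 5: window 'aa' -> no
  Pos 6: window 'ab' -> no
  Pos 7: window 'ba' -> no
  Pos 8: window 'ac' -> no
  Pos 9: window 'cd' -> no
  Pos 10: window 'dc' -> MATCH
  Pos 11: window 'cb' -> no
  Pos 12: window 'bd' -> no
  Pos 13: window 'd' -> no
Total matches: 2

2


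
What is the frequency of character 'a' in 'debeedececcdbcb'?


Scanning 'debeedececcdbcb' for 'a':
  No matches found.
Total occurrences of 'a': 0

0


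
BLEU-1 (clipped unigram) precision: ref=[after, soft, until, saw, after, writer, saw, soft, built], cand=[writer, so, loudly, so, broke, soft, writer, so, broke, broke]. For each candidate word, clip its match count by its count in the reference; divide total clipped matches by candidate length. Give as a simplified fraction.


Reference word counts: {'after': 2, 'built': 1, 'saw': 2, 'soft': 2, 'until': 1, 'writer': 1}
Checking each candidate word (with clipping):
  'writer' -> in reference (ref count 1, used 1/1) -> match (matches: 1)
  'so' -> not in reference -> no match (matches: 1)
  'loudly' -> not in reference -> no match (matches: 1)
  'so' -> not in reference -> no match (matches: 1)
  'broke' -> not in reference -> no match (matches: 1)
  'soft' -> in reference (ref count 2, used 1/2) -> match (matches: 2)
  'writer' -> ref count 1 already used up (1/1) -> clipped, no match (matches: 2)
  'so' -> not in reference -> no match (matches: 2)
  'broke' -> not in reference -> no match (matches: 2)
  'broke' -> not in reference -> no match (matches: 2)
Clipped matches: 2, Candidate length: 10
Precision = 2/10 = 1/5

1/5


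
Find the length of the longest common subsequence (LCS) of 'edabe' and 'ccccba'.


DP table for LCS of 'edabe' and 'ccccba':
       c  c  c  c  b  a
    0  0  0  0  0  0  0
  e 0  0  0  0  0  0  0
  d 0  0  0  0  0  0  0
  a 0  0  0  0  0  0  1
  b 0  0  0  0  0  1  1
  e 0  0  0  0  0  1  1
LCS: 'a'
LCS length = 1

1


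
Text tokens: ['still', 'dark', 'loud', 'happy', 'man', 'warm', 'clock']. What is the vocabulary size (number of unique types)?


Listing all tokens and tracking unique types:
  Token 1: 'still' -> NEW (unique so far: 1)
  Token 2: 'dark' -> NEW (unique so far: 2)
  Token 3: 'loud' -> NEW (unique so far: 3)
  Token 4: 'happy' -> NEW (unique so far: 4)
  Token 5: 'man' -> NEW (unique so far: 5)
  Token 6: 'warm' -> NEW (unique so far: 6)
  Token 7: 'clock' -> NEW (unique so far: 7)
Unique types: ('clock', 'dark', 'happy', 'loud', 'man', 'still', 'warm')
Vocabulary size: 7

7


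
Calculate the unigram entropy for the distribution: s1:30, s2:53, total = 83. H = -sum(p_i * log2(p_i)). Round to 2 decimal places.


Computing entropy H = -sum(p_i * log2(p_i)):
  s1: p = 30/83 = 0.3614, -p*log2(p) = 0.5307
  s2: p = 53/83 = 0.6386, -p*log2(p) = 0.4132
H = sum of terms = 0.9439
Rounded to 2 decimals: 0.94

0.94


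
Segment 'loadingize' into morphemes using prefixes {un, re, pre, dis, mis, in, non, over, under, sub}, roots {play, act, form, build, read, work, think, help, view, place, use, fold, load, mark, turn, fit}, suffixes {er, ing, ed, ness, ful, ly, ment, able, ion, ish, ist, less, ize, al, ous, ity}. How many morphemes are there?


Segmenting 'loadingize' against the inventory:
  'load' -> root (morpheme 1)
  'ing' -> suffix (morpheme 2)
  'ize' -> suffix (morpheme 3)
Total morphemes: 3

3


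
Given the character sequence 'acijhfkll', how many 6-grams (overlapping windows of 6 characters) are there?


String 'acijhfkll' has length L = 9.
Number of overlapping n-grams = L - n + 1
Substituting: 9 - 6 + 1 = 4

4


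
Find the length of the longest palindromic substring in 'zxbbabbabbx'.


Scanning 'zxbbabbabbx' for palindromic substrings.
Substring at positions 1-10: 'xbbabbabbx'.
Check: reverse('xbbabbabbx') = 'xbbabbabbx' -> palindrome confirmed.
Neighbouring characters ('z' / '-') break symmetry, so it cannot extend further.
No longer palindromic substring exists; longest length = 10

10


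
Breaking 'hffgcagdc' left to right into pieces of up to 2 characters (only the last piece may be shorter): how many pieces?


'hffgcagdc' has 9 characters.
Chunking with max size 2:
  Chunk 1: 'hf' (positions 0-1)
  Chunk 2: 'fg' (positions 2-3)
  Chunk 3: 'ca' (positions 4-5)
  Chunk 4: 'gd' (positions 6-7)
  Chunk 5: 'c' (positions 8-8)
Total chunks: ceil(9 / 2) = 5

5


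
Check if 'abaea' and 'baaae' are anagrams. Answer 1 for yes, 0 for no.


Sort characters of 'abaea': 'aaabe'
Sort characters of 'baaae': 'aaabe'
Sorted forms match -> they ARE anagrams
Result: 1

1


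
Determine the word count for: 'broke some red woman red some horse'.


Counting words by splitting on spaces:
  Word 1: 'broke'
  Word 2: 'some'
  Word 3: 'red'
  Word 4: 'woman'
  Word 5: 'red'
  Word 6: 'some'
  Word 7: 'horse'
Total words: 7

7


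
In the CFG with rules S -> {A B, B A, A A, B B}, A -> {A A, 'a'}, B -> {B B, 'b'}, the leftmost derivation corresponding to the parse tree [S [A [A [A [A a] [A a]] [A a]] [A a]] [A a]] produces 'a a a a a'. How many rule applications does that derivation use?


Every bracketed nonterminal node [X ...] in the tree is produced by exactly one rule application.
Reading the tree off as a leftmost derivation:
  Step 1: S  =>  A A   (applied S -> A A)
  Step 2: A A  =>  A A A   (applied A -> A A)
  Step 3: A A A  =>  A A A A   (applied A -> A A)
  Step 4: A A A A  =>  A A A A A   (applied A -> A A)
  Step 5: A A A A A  =>  a A A A A   (applied A -> a)
  Step 6: a A A A A  =>  a a A A A   (applied A -> a)
  Step 7: a a A A A  =>  a a a A A   (applied A -> a)
  Step 8: a a a A A  =>  a a a a A   (applied A -> a)
  Step 9: a a a a A  =>  a a a a a   (applied A -> a)
Final yield: a a a a a
Total rewrite steps: 9

9


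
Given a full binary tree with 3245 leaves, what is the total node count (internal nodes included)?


Leaf nodes (terminals): 3245
Internal nodes = n - 1 = 3245 - 1 = 3244
Total = leaves + internal = 3245 + 3244 = 6489

6489


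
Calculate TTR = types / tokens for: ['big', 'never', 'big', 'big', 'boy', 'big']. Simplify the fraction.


Tokens: 6
Unique types: ('big', 'boy', 'never') = 3
TTR = 3/6
Simplify: divide both by 3 -> 1/2
TTR = 1/2

1/2


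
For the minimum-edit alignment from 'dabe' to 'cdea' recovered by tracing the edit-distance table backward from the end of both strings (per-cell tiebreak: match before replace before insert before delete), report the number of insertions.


Edit distance = 4. Backtracking from cell (4, 4) with preference match > replace > insert > delete,
then listing the resulting alignment 'dabe' -> 'cdea' left to right:
  Step 1: replace d->c
  Step 2: replace a->d
  Step 3: replace b->e
  Step 4: replace e->a
Total insertions: 0

0


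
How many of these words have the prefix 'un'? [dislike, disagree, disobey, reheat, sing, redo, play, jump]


Checking each word for prefix 'un':
  'dislike' -> no (count: 0)
  'disagree' -> no (count: 0)
  'disobey' -> no (count: 0)
  'reheat' -> no (count: 0)
  'sing' -> no (count: 0)
  'redo' -> no (count: 0)
  'play' -> no (count: 0)
  'jump' -> no (count: 0)
Total with prefix 'un': 0

0


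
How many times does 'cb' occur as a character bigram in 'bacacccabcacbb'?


Scanning 'bacacccabcacbb' for bigram 'cb':
  Position 0: 'ba' -> no
  Position 1: 'ac' -> no
  Position 2: 'ca' -> no
  Position 3: 'ac' -> no
  Position 4: 'cc' -> no
  Position 5: 'cc' -> no
  Position 6: 'ca' -> no
  Position 7: 'ab' -> no
  Position 8: 'bc' -> no
  Position 9: 'ca' -> no
  Position 10: 'ac' -> no
  Position 11: 'cb' -> MATCH
  Position 12: 'bb' -> no
Total matches: 1

1


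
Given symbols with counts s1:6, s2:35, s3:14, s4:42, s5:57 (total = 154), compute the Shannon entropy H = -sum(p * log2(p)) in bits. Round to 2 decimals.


Computing entropy H = -sum(p_i * log2(p_i)):
  s1: p = 6/154 = 0.0390, -p*log2(p) = 0.1824
  s2: p = 35/154 = 0.2273, -p*log2(p) = 0.4858
  s3: p = 14/154 = 0.0909, -p*log2(p) = 0.3145
  s4: p = 42/154 = 0.2727, -p*log2(p) = 0.5112
  s5: p = 57/154 = 0.3701, -p*log2(p) = 0.5307
H = sum of terms = 2.0246
Rounded to 2 decimals: 2.02

2.02


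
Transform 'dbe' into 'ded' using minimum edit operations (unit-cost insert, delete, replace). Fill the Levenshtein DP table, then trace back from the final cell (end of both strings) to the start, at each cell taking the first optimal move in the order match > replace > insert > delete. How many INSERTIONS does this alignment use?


Edit distance = 2. Backtracking from cell (3, 3) with preference match > replace > insert > delete,
then listing the resulting alignment 'dbe' -> 'ded' left to right:
  Step 1: keep 'd'
  Step 2: replace b->e
  Step 3: replace e->d
Total insertions: 0

0


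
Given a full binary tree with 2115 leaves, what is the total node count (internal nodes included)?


Leaf nodes (terminals): 2115
Internal nodes = n - 1 = 2115 - 1 = 2114
Total = leaves + internal = 2115 + 2114 = 4229

4229


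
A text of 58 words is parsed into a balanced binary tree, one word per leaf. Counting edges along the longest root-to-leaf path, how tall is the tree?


In a balanced binary tree with n leaves the deepest leaf is ceil(log2(n)) edges below the root.
log2(58) = 5.8580
ceil(5.8580) = 6
height (edges) = 6

6


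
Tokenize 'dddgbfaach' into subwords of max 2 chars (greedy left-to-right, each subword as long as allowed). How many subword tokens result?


'dddgbfaach' has 10 characters.
Chunking with max size 2:
  Chunk 1: 'dd' (positions 0-1)
  Chunk 2: 'dg' (positions 2-3)
  Chunk 3: 'bf' (positions 4-5)
  Chunk 4: 'aa' (positions 6-7)
  Chunk 5: 'ch' (positions 8-9)
Total chunks: ceil(10 / 2) = 5

5


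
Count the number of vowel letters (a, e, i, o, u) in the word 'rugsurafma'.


Scanning each character of 'rugsurafma':
  Position 1: 'r' -> consonant (running count: 0)
  Position 2: 'u' -> vowel (running count: 1)
  Position 3: 'g' -> consonant (running count: 1)
  Position 4: 's' -> consonant (running count: 1)
  Position 5: 'u' -> vowel (running count: 2)
  Position 6: 'r' -> consonant (running count: 2)
  Position 7: 'a' -> vowel (running count: 3)
  Position 8: 'f' -> consonant (running count: 3)
  Position 9: 'm' -> consonant (running count: 3)
  Position 10: 'a' -> vowel (running count: 4)
Total vowels: 4

4


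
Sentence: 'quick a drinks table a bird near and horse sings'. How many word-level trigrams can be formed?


Word trigrams from [10] words:
  Trigram 1: (quick a drinks)
  Trigram 2: (a drinks table)
  Trigram 3: (drinks table a)
  Trigram 4: (table a bird)
  Trigram 5: (a bird near)
  Trigram 6: (bird near and)
  Trigram 7: (near and horse)
  Trigram 8: (and horse sings)
Total word trigrams: 10 - 2 = 8

8


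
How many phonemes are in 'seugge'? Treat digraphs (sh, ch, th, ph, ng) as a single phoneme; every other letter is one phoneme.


Parsing 'seugge' greedily, digraphs first:
  's' -> consonant phoneme (phonemes so far: 1)
  'e' -> vowel phoneme (phonemes so far: 2)
  'u' -> vowel phoneme (phonemes so far: 3)
  'g' -> consonant phoneme (phonemes so far: 4)
  'g' -> consonant phoneme (phonemes so far: 5)
  'e' -> vowel phoneme (phonemes so far: 6)
Total phonemes: 6

6


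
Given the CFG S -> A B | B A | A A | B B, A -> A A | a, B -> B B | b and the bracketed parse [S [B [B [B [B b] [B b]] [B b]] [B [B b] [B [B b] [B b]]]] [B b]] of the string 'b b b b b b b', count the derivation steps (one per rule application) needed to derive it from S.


Every bracketed nonterminal node [X ...] in the tree is produced by exactly one rule application.
Reading the tree off as a leftmost derivation:
  Step 1: S  =>  B B   (applied S -> B B)
  Step 2: B B  =>  B B B   (applied B -> B B)
  Step 3: B B B  =>  B B B B   (applied B -> B B)
  Step 4: B B B B  =>  B B B B B   (applied B -> B B)
  Step 5: B B B B B  =>  b B B B B   (applied B -> b)
  Step 6: b B B B B  =>  b b B B B   (applied B -> b)
  Step 7: b b B B B  =>  b b b B B   (applied B -> b)
  Step 8: b b b B B  =>  b b b B B B   (applied B -> B B)
  Step 9: b b b B B B  =>  b b b b B B   (applied B -> b)
  Step 10: b b b b B B  =>  b b b b B B B   (applied B -> B B)
  Step 11: b b b b B B B  =>  b b b b b B B   (applied B -> b)
  Step 12: b b b b b B B  =>  b b b b b b B   (applied B -> b)
  Step 13: b b b b b b B  =>  b b b b b b b   (applied B -> b)
Final yield: b b b b b b b
Total rewrite steps: 13

13


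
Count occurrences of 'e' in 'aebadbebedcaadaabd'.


Scanning 'aebadbebedcaadaabd' for 'e':
  Position 1: 'e' -> MATCH (count: 1)
  Position 6: 'e' -> MATCH (count: 2)
  Position 8: 'e' -> MATCH (count: 3)
Total occurrences of 'e': 3

3


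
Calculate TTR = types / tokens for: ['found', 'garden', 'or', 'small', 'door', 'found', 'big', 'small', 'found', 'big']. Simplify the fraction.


Tokens: 10
Unique types: ('big', 'door', 'found', 'garden', 'or', 'small') = 6
TTR = 6/10
Simplify: divide both by 2 -> 3/5
TTR = 3/5

3/5


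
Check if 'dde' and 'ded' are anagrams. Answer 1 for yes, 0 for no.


Sort characters of 'dde': 'dde'
Sort characters of 'ded': 'dde'
Sorted forms match -> they ARE anagrams
Result: 1

1


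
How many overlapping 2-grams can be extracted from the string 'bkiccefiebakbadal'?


String 'bkiccefiebakbadal' has length L = 17.
Number of overlapping n-grams = L - n + 1
Substituting: 17 - 2 + 1 = 16

16


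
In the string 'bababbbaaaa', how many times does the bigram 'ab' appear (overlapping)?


Scanning 'bababbbaaaa' for bigram 'ab':
  Position 0: 'ba' -> no
  Position 1: 'ab' -> MATCH
  Position 2: 'ba' -> no
  Position 3: 'ab' -> MATCH
  Position 4: 'bb' -> no
  Position 5: 'bb' -> no
  Position 6: 'ba' -> no
  Position 7: 'aa' -> no
  Position 8: 'aa' -> no
  Position 9: 'aa' -> no
Total matches: 2

2


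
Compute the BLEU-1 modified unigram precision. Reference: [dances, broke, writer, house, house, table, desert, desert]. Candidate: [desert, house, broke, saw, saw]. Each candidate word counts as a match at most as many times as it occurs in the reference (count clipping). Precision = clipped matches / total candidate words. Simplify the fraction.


Reference word counts: {'broke': 1, 'dances': 1, 'desert': 2, 'house': 2, 'table': 1, 'writer': 1}
Checking each candidate word (with clipping):
  'desert' -> in reference (ref count 2, used 1/2) -> match (matches: 1)
  'house' -> in reference (ref count 2, used 1/2) -> match (matches: 2)
  'broke' -> in reference (ref count 1, used 1/1) -> match (matches: 3)
  'saw' -> not in reference -> no match (matches: 3)
  'saw' -> not in reference -> no match (matches: 3)
Clipped matches: 3, Candidate length: 5
Precision = 3/5

3/5


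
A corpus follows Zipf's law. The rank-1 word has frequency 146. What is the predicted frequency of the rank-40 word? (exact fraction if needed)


Zipf's law: freq(rank) = f1 / rank
f1 = 146, rank = 40
freq = 146 / 40
GCD(146, 40) = 2
Simplified: 73/20

73/20


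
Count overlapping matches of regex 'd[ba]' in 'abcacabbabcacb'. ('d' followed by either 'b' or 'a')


Pattern: d[ba] means 'd' followed by either 'b' or 'a'.
Scanning 'abcacabbabcacb' position-by-position:
  Pos 0: window 'ab' -> no
  Pos 1: window 'bc' -> no
  Pos 2: window 'ca' -> no
  Pos 3: window 'ac' -> no
  Pos 4: window 'ca' -> no
  Pos 5: window 'ab' -> no
  Pos 6: window 'bb' -> no
  Pos 7: window 'ba' -> no
  Pos 8: window 'ab' -> no
  Pos 9: window 'bc' -> no
  Pos 10: window 'ca' -> no
  Pos 11: window 'ac' -> no
  Pos 12: window 'cb' -> no
  Pos 13: window 'b' -> no
Total matches: 0

0


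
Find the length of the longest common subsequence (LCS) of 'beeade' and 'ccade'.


DP table for LCS of 'beeade' and 'ccade':
       c  c  a  d  e
    0  0  0  0  0  0
  b 0  0  0  0  0  0
  e 0  0  0  0  0  1
  e 0  0  0  0  0  1
  a 0  0  0  1  1  1
  d 0  0  0  1  2  2
  e 0  0  0  1  2  3
LCS: 'ade'
LCS length = 3

3


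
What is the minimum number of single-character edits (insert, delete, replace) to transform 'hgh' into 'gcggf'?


Building DP table for s1='hgh' (len 3) and s2='gcggf' (len 5):
       g  c  g  g  f
    0  1  2  3  4  5
  h 1  1  2  3  4  5
  g 2  1  2  2  3  4
  h 3  2  2  3  3  4
Edit distance = dp[3][5] = 4

4


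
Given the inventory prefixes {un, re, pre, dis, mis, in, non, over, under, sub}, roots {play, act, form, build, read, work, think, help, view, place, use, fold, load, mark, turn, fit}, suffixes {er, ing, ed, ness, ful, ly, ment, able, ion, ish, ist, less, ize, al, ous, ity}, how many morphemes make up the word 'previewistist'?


Segmenting 'previewistist' against the inventory:
  'pre' -> prefix (morpheme 1)
  'view' -> root (morpheme 2)
  'ist' -> suffix (morpheme 3)
  'ist' -> suffix (morpheme 4)
Total morphemes: 4

4


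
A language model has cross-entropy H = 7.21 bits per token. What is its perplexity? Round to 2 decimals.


Perplexity formula: PP = 2^H
H = 7.21
PP = 2^7.21
Decompose: 2^7.21 = 2^7 * 2^0.21
2^7 = 128, 2^0.21 ~ 1.1566882
PP ~ 128 * 1.1566882 = 148.0560896
Rounded to 2 decimals: 148.06

148.06


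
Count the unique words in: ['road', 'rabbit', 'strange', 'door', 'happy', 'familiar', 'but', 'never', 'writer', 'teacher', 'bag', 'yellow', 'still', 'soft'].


Listing all tokens and tracking unique types:
  Token 1: 'road' -> NEW (unique so far: 1)
  Token 2: 'rabbit' -> NEW (unique so far: 2)
  Token 3: 'strange' -> NEW (unique so far: 3)
  Token 4: 'door' -> NEW (unique so far: 4)
  Token 5: 'happy' -> NEW (unique so far: 5)
  Token 6: 'familiar' -> NEW (unique so far: 6)
  Token 7: 'but' -> NEW (unique so far: 7)
  Token 8: 'never' -> NEW (unique so far: 8)
  Token 9: 'writer' -> NEW (unique so far: 9)
  Token 10: 'teacher' -> NEW (unique so far: 10)
  Token 11: 'bag' -> NEW (unique so far: 11)
  Token 12: 'yellow' -> NEW (unique so far: 12)
  Token 13: 'still' -> NEW (unique so far: 13)
  Token 14: 'soft' -> NEW (unique so far: 14)
Unique types: ('bag', 'but', 'door', 'familiar', 'happy', 'never', 'rabbit', 'road', 'soft', 'still', 'strange', 'teacher', 'writer', 'yellow')
Vocabulary size: 14

14


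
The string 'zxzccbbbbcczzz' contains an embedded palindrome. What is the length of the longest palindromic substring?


Scanning 'zxzccbbbbcczzz' for palindromic substrings.
Substring at positions 2-11: 'zccbbbbccz'.
Check: reverse('zccbbbbccz') = 'zccbbbbccz' -> palindrome confirmed.
Neighbouring characters ('x' / 'z') break symmetry, so it cannot extend further.
No longer palindromic substring exists; longest length = 10

10


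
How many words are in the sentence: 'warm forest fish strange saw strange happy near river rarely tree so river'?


Counting words by splitting on spaces:
  Word 1: 'warm'
  Word 2: 'forest'
  Word 3: 'fish'
  Word 4: 'strange'
  Word 5: 'saw'
  Word 6: 'strange'
  Word 7: 'happy'
  Word 8: 'near'
  Word 9: 'river'
  Word 10: 'rarely'
  Word 11: 'tree'
  Word 12: 'so'
  Word 13: 'river'
Total words: 13

13


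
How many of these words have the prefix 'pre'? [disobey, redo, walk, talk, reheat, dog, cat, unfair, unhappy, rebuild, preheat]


Checking each word for prefix 'pre':
  'disobey' -> no (count: 0)
  'redo' -> no (count: 0)
  'walk' -> no (count: 0)
  'talk' -> no (count: 0)
  'reheat' -> no (count: 0)
  'dog' -> no (count: 0)
  'cat' -> no (count: 0)
  'unfair' -> no (count: 0)
  'unhappy' -> no (count: 0)
  'rebuild' -> no (count: 0)
  'preheat' -> YES, starts with 'pre' (count: 1)
Total with prefix 'pre': 1

1


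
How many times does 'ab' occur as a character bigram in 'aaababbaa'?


Scanning 'aaababbaa' for bigram 'ab':
  Position 0: 'aa' -> no
  Position 1: 'aa' -> no
  Position 2: 'ab' -> MATCH
  Position 3: 'ba' -> no
  Position 4: 'ab' -> MATCH
  Position 5: 'bb' -> no
  Position 6: 'ba' -> no
  Position 7: 'aa' -> no
Total matches: 2

2


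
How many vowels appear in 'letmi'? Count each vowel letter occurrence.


Scanning each character of 'letmi':
  Position 1: 'l' -> consonant (running count: 0)
  Position 2: 'e' -> vowel (running count: 1)
  Position 3: 't' -> consonant (running count: 1)
  Position 4: 'm' -> consonant (running count: 1)
  Position 5: 'i' -> vowel (running count: 2)
Total vowels: 2

2


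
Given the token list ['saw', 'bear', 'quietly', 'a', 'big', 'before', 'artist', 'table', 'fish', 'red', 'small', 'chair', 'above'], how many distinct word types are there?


Listing all tokens and tracking unique types:
  Token 1: 'saw' -> NEW (unique so far: 1)
  Token 2: 'bear' -> NEW (unique so far: 2)
  Token 3: 'quietly' -> NEW (unique so far: 3)
  Token 4: 'a' -> NEW (unique so far: 4)
  Token 5: 'big' -> NEW (unique so far: 5)
  Token 6: 'before' -> NEW (unique so far: 6)
  Token 7: 'artist' -> NEW (unique so far: 7)
  Token 8: 'table' -> NEW (unique so far: 8)
  Token 9: 'fish' -> NEW (unique so far: 9)
  Token 10: 'red' -> NEW (unique so far: 10)
  Token 11: 'small' -> NEW (unique so far: 11)
  Token 12: 'chair' -> NEW (unique so far: 12)
  Token 13: 'above' -> NEW (unique so far: 13)
Unique types: ('a', 'above', 'artist', 'bear', 'before', 'big', 'chair', 'fish', 'quietly', 'red', 'saw', 'small', 'table')
Vocabulary size: 13

13


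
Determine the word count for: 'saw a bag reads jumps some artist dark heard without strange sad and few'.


Counting words by splitting on spaces:
  Word 1: 'saw'
  Word 2: 'a'
  Word 3: 'bag'
  Word 4: 'reads'
  Word 5: 'jumps'
  Word 6: 'some'
  Word 7: 'artist'
  Word 8: 'dark'
  Word 9: 'heard'
  Word 10: 'without'
  Word 11: 'strange'
  Word 12: 'sad'
  Word 13: 'and'
  Word 14: 'few'
Total words: 14

14


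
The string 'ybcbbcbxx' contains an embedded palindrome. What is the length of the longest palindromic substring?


Scanning 'ybcbbcbxx' for palindromic substrings.
Substring at positions 1-6: 'bcbbcb'.
Check: reverse('bcbbcb') = 'bcbbcb' -> palindrome confirmed.
Neighbouring characters ('y' / 'x') break symmetry, so it cannot extend further.
No longer palindromic substring exists; longest length = 6

6


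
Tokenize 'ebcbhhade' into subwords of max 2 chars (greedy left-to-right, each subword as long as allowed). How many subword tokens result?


'ebcbhhade' has 9 characters.
Chunking with max size 2:
  Chunk 1: 'eb' (positions 0-1)
  Chunk 2: 'cb' (positions 2-3)
  Chunk 3: 'hh' (positions 4-5)
  Chunk 4: 'ad' (positions 6-7)
  Chunk 5: 'e' (positions 8-8)
Total chunks: ceil(9 / 2) = 5

5


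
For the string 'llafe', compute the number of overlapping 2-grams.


String 'llafe' has length L = 5.
Number of overlapping n-grams = L - n + 1
Substituting: 5 - 2 + 1 = 4

4


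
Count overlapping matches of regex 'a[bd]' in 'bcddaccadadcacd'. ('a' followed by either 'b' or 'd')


Pattern: a[bd] means 'a' followed by either 'b' or 'd'.
Scanning 'bcddaccadadcacd' position-by-position:
  Pos 0: window 'bc' -> no
  Pos 1: window 'cd' -> no
  Pos 2: window 'dd' -> no
  Pos 3: window 'da' -> no
  Pos 4: window 'ac' -> no
  Pos 5: window 'cc' -> no
  Pos 6: window 'ca' -> no
  Pos 7: window 'ad' -> MATCH
  Pos 8: window 'da' -> no
  Pos 9: window 'ad' -> MATCH
  Pos 10: window 'dc' -> no
  Pos 11: window 'ca' -> no
  Pos 12: window 'ac' -> no
  Pos 13: window 'cd' -> no
  Pos 14: window 'd' -> no
Total matches: 2

2


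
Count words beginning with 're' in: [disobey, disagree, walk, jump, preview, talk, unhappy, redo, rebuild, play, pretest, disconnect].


Checking each word for prefix 're':
  'disobey' -> no (count: 0)
  'disagree' -> no (count: 0)
  'walk' -> no (count: 0)
  'jump' -> no (count: 0)
  'preview' -> no (count: 0)
  'talk' -> no (count: 0)
  'unhappy' -> no (count: 0)
  'redo' -> YES, starts with 're' (count: 1)
  'rebuild' -> YES, starts with 're' (count: 2)
  'play' -> no (count: 2)
  'pretest' -> no (count: 2)
  'disconnect' -> no (count: 2)
Total with prefix 're': 2

2


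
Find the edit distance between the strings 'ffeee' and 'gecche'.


Building DP table for s1='ffeee' (len 5) and s2='gecche' (len 6):
       g  e  c  c  h  e
    0  1  2  3  4  5  6
  f 1  1  2  3  4  5  6
  f 2  2  2  3  4  5  6
  e 3  3  2  3  4  5  5
  e 4  4  3  3  4  5  5
  e 5  5  4  4  4  5  5
Edit distance = dp[5][6] = 5

5


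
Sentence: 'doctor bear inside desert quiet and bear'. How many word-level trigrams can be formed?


Word trigrams from [7] words:
  Trigram 1: (doctor bear inside)
  Trigram 2: (bear inside desert)
  Trigram 3: (inside desert quiet)
  Trigram 4: (desert quiet and)
  Trigram 5: (quiet and bear)
Total word trigrams: 7 - 2 = 5

5


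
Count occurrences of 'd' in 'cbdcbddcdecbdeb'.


Scanning 'cbdcbddcdecbdeb' for 'd':
  Position 2: 'd' -> MATCH (count: 1)
  Position 5: 'd' -> MATCH (count: 2)
  Position 6: 'd' -> MATCH (count: 3)
  Position 8: 'd' -> MATCH (count: 4)
  Position 12: 'd' -> MATCH (count: 5)
Total occurrences of 'd': 5

5


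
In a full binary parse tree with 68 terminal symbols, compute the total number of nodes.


Leaf nodes (terminals): 68
Internal nodes = n - 1 = 68 - 1 = 67
Total = leaves + internal = 68 + 67 = 135

135


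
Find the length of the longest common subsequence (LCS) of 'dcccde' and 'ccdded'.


DP table for LCS of 'dcccde' and 'ccdded':
       c  c  d  d  e  d
    0  0  0  0  0  0  0
  d 0  0  0  1  1  1  1
  c 0  1  1  1  1  1  1
  c 0  1  2  2  2  2  2
  c 0  1  2  2  2  2  2
  d 0  1  2  3  3  3  3
  e 0  1  2  3  3  4  4
LCS: 'ccde'
LCS length = 4

4


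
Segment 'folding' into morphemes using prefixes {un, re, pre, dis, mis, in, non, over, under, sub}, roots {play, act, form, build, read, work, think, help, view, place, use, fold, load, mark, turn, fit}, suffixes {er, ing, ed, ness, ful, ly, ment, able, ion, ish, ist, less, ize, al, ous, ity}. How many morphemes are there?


Segmenting 'folding' against the inventory:
  'fold' -> root (morpheme 1)
  'ing' -> suffix (morpheme 2)
Total morphemes: 2

2


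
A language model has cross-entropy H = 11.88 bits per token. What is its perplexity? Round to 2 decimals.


Perplexity formula: PP = 2^H
H = 11.88
PP = 2^11.88
Decompose: 2^11.88 = 2^11 * 2^0.88
2^11 = 2048, 2^0.88 ~ 1.8403753
PP ~ 2048 * 1.8403753 = 3769.0886144
Rounded to 2 decimals: 3769.09

3769.09


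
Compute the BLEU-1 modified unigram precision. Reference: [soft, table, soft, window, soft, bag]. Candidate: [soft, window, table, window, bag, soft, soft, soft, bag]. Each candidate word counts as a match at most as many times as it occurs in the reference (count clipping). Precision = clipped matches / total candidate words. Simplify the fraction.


Reference word counts: {'bag': 1, 'soft': 3, 'table': 1, 'window': 1}
Checking each candidate word (with clipping):
  'soft' -> in reference (ref count 3, used 1/3) -> match (matches: 1)
  'window' -> in reference (ref count 1, used 1/1) -> match (matches: 2)
  'table' -> in reference (ref count 1, used 1/1) -> match (matches: 3)
  'window' -> ref count 1 already used up (1/1) -> clipped, no match (matches: 3)
  'bag' -> in reference (ref count 1, used 1/1) -> match (matches: 4)
  'soft' -> in reference (ref count 3, used 2/3) -> match (matches: 5)
  'soft' -> in reference (ref count 3, used 3/3) -> match (matches: 6)
  'soft' -> ref count 3 already used up (3/3) -> clipped, no match (matches: 6)
  'bag' -> ref count 1 already used up (1/1) -> clipped, no match (matches: 6)
Clipped matches: 6, Candidate length: 9
Precision = 6/9 = 2/3

2/3


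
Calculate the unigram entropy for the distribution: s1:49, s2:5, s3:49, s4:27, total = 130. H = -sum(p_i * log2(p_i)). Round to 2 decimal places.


Computing entropy H = -sum(p_i * log2(p_i)):
  s1: p = 49/130 = 0.3769, -p*log2(p) = 0.5306
  s2: p = 5/130 = 0.0385, -p*log2(p) = 0.1808
  s3: p = 49/130 = 0.3769, -p*log2(p) = 0.5306
  s4: p = 27/130 = 0.2077, -p*log2(p) = 0.4709
H = sum of terms = 1.7129
Rounded to 2 decimals: 1.71

1.71


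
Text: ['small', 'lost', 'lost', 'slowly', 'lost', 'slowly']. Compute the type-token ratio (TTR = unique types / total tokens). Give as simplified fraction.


Tokens: 6
Unique types: ('lost', 'slowly', 'small') = 3
TTR = 3/6
Simplify: divide both by 3 -> 1/2
TTR = 1/2

1/2


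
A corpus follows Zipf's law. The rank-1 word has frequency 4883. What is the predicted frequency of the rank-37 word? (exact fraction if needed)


Zipf's law: freq(rank) = f1 / rank
f1 = 4883, rank = 37
freq = 4883 / 37
GCD(4883, 37) = 1
Simplified: 4883/37

4883/37


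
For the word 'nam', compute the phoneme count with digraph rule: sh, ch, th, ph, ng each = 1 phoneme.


Parsing 'nam' greedily, digraphs first:
  'n' -> consonant phoneme (phonemes so far: 1)
  'a' -> vowel phoneme (phonemes so far: 2)
  'm' -> consonant phoneme (phonemes so far: 3)
Total phonemes: 3

3


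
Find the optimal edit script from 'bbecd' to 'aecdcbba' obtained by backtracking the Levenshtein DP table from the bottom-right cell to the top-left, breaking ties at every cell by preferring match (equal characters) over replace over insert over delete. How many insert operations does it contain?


Edit distance = 6. Backtracking from cell (5, 8) with preference match > replace > insert > delete,
then listing the resulting alignment 'bbecd' -> 'aecdcbba' left to right:
  Step 1: delete 'b'
  Step 2: replace b->a
  Step 3: keep 'e'
  Step 4: keep 'c'
  Step 5: keep 'd'
  Step 6: insert 'c' [insertion #1]
  Step 7: insert 'b' [insertion #2]
  Step 8: insert 'b' [insertion #3]
  Step 9: insert 'a' [insertion #4]
Total insertions: 4

4


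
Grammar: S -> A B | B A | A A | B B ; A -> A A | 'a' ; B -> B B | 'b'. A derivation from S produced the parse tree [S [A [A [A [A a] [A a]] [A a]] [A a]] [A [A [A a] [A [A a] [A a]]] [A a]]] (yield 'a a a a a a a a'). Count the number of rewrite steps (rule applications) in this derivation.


Every bracketed nonterminal node [X ...] in the tree is produced by exactly one rule application.
Reading the tree off as a leftmost derivation:
  Step 1: S  =>  A A   (applied S -> A A)
  Step 2: A A  =>  A A A   (applied A -> A A)
  Step 3: A A A  =>  A A A A   (applied A -> A A)
  Step 4: A A A A  =>  A A A A A   (applied A -> A A)
  Step 5: A A A A A  =>  a A A A A   (applied A -> a)
  Step 6: a A A A A  =>  a a A A A   (applied A -> a)
  Step 7: a a A A A  =>  a a a A A   (applied A -> a)
  Step 8: a a a A A  =>  a a a a A   (applied A -> a)
  Step 9: a a a a A  =>  a a a a A A   (applied A -> A A)
  Step 10: a a a a A A  =>  a a a a A A A   (applied A -> A A)
  Step 11: a a a a A A A  =>  a a a a a A A   (applied A -> a)
  Step 12: a a a a a A A  =>  a a a a a A A A   (applied A -> A A)
  Step 13: a a a a a A A A  =>  a a a a a a A A   (applied A -> a)
  Step 14: a a a a a a A A  =>  a a a a a a a A   (applied A -> a)
  Step 15: a a a a a a a A  =>  a a a a a a a a   (applied A -> a)
Final yield: a a a a a a a a
Total rewrite steps: 15

15


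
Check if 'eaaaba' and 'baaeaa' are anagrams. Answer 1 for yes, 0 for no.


Sort characters of 'eaaaba': 'aaaabe'
Sort characters of 'baaeaa': 'aaaabe'
Sorted forms match -> they ARE anagrams
Result: 1

1


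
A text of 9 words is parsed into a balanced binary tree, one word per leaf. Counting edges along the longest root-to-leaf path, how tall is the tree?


In a balanced binary tree with n leaves the deepest leaf is ceil(log2(n)) edges below the root.
log2(9) = 3.1699
ceil(3.1699) = 4
height (edges) = 4

4


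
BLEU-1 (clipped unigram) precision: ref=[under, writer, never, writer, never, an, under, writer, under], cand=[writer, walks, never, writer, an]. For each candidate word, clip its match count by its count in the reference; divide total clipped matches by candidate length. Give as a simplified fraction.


Reference word counts: {'an': 1, 'never': 2, 'under': 3, 'writer': 3}
Checking each candidate word (with clipping):
  'writer' -> in reference (ref count 3, used 1/3) -> match (matches: 1)
  'walks' -> not in reference -> no match (matches: 1)
  'never' -> in reference (ref count 2, used 1/2) -> match (matches: 2)
  'writer' -> in reference (ref count 3, used 2/3) -> match (matches: 3)
  'an' -> in reference (ref count 1, used 1/1) -> match (matches: 4)
Clipped matches: 4, Candidate length: 5
Precision = 4/5

4/5


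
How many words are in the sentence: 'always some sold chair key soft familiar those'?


Counting words by splitting on spaces:
  Word 1: 'always'
  Word 2: 'some'
  Word 3: 'sold'
  Word 4: 'chair'
  Word 5: 'key'
  Word 6: 'soft'
  Word 7: 'familiar'
  Word 8: 'those'
Total words: 8

8


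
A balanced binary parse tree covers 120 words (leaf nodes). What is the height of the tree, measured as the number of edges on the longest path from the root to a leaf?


In a balanced binary tree with n leaves the deepest leaf is ceil(log2(n)) edges below the root.
log2(120) = 6.9069
ceil(6.9069) = 7
height (edges) = 7

7


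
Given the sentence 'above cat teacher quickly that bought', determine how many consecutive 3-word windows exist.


Word trigrams from [6] words:
  Trigram 1: (above cat teacher)
  Trigram 2: (cat teacher quickly)
  Trigram 3: (teacher quickly that)
  Trigram 4: (quickly that bought)
Total word trigrams: 6 - 2 = 4

4


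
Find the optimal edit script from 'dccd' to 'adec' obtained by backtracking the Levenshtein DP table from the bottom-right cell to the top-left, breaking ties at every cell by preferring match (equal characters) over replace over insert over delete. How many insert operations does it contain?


Edit distance = 3. Backtracking from cell (4, 4) with preference match > replace > insert > delete,
then listing the resulting alignment 'dccd' -> 'adec' left to right:
  Step 1: insert 'a' [insertion #1]
  Step 2: keep 'd'
  Step 3: replace c->e
  Step 4: keep 'c'
  Step 5: delete 'd'
Total insertions: 1

1


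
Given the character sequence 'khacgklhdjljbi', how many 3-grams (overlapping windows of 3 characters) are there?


String 'khacgklhdjljbi' has length L = 14.
Number of overlapping n-grams = L - n + 1
Substituting: 14 - 3 + 1 = 12

12


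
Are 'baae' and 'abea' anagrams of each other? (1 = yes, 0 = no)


Sort characters of 'baae': 'aabe'
Sort characters of 'abea': 'aabe'
Sorted forms match -> they ARE anagrams
Result: 1

1


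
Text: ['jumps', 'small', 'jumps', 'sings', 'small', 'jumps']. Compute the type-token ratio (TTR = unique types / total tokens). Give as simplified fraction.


Tokens: 6
Unique types: ('jumps', 'sings', 'small') = 3
TTR = 3/6
Simplify: divide both by 3 -> 1/2
TTR = 1/2

1/2


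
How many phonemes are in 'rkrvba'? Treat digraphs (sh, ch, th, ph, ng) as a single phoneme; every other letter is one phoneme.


Parsing 'rkrvba' greedily, digraphs first:
  'r' -> consonant phoneme (phonemes so far: 1)
  'k' -> consonant phoneme (phonemes so far: 2)
  'r' -> consonant phoneme (phonemes so far: 3)
  'v' -> consonant phoneme (phonemes so far: 4)
  'b' -> consonant phoneme (phonemes so far: 5)
  'a' -> vowel phoneme (phonemes so far: 6)
Total phonemes: 6

6


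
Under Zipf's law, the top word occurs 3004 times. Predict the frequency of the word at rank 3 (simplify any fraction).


Zipf's law: freq(rank) = f1 / rank
f1 = 3004, rank = 3
freq = 3004 / 3
GCD(3004, 3) = 1
Simplified: 3004/3

3004/3


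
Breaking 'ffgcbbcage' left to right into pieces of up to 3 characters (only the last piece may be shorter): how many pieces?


'ffgcbbcage' has 10 characters.
Chunking with max size 3:
  Chunk 1: 'ffg' (positions 0-2)
  Chunk 2: 'cbb' (positions 3-5)
  Chunk 3: 'cag' (positions 6-8)
  Chunk 4: 'e' (positions 9-9)
Total chunks: ceil(10 / 3) = 4

4


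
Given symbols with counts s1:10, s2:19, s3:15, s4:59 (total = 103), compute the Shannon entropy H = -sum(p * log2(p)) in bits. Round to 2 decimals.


Computing entropy H = -sum(p_i * log2(p_i)):
  s1: p = 10/103 = 0.0971, -p*log2(p) = 0.3267
  s2: p = 19/103 = 0.1845, -p*log2(p) = 0.4498
  s3: p = 15/103 = 0.1456, -p*log2(p) = 0.4048
  s4: p = 59/103 = 0.5728, -p*log2(p) = 0.4605
H = sum of terms = 1.6418
Rounded to 2 decimals: 1.64

1.64


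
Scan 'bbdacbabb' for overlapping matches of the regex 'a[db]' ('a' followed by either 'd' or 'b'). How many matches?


Pattern: a[db] means 'a' followed by either 'd' or 'b'.
Scanning 'bbdacbabb' position-by-position:
  Pos 0: window 'bb' -> no
  Pos 1: window 'bd' -> no
  Pos 2: window 'da' -> no
  Pos 3: window 'ac' -> no
  Pos 4: window 'cb' -> no
  Pos 5: window 'ba' -> no
  Pos 6: window 'ab' -> MATCH
  Pos 7: window 'bb' -> no
  Pos 8: window 'b' -> no
Total matches: 1

1
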